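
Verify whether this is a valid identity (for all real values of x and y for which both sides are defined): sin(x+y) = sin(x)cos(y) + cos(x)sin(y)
Yes, this is an identity.

Claim: sin(x+y) = sin(x)cos(y) + cos(x)sin(y).
Reasoning: By Euler's formula e^(i(x+y)) = e^(ix)·e^(iy) = (cos x + i·sin x)(cos y + i·sin y). The imaginary part of the left side is sin(x+y); the imaginary part of the product is sin(x)cos(y) + cos(x)sin(y).
So the two sides agree for all real values of x and y for which both sides are defined.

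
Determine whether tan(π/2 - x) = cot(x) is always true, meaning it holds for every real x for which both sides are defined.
Claim: tan(π/2 - x) = cot(x).
Reasoning: tan(π/2 - x) = sin(π/2 - x)/cos(π/2 - x) = cos(x)/sin(x) = cot(x), using the cofunction identities sin(π/2 - x) = cos(x) and cos(π/2 - x) = sin(x).
So the two sides agree for every real x for which both sides are defined.

Conclusion: Yes, this is an identity.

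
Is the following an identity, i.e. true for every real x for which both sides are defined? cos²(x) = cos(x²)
No, this is NOT an identity.

Claim: cos²(x) = cos(x²).
Test a specific point where both sides are defined: x = 3π/4.
LHS = cos²(x) ≈ 0.5000
RHS = cos(x²) ≈ 0.7442
Since 0.5000 ≠ 0.7442, the equation fails at this point, so it cannot hold for every real x for which both sides are defined.
cos²(x) means (cos x)², squaring the output; cos(x²) squares the input. These are different functions.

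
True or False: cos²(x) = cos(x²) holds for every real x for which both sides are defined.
Claim: cos²(x) = cos(x²).
Test a specific point where both sides are defined: x = π/2.
LHS = cos²(x) ≈ 0.0000
RHS = cos(x²) ≈ -0.7812
Since 0.0000 ≠ -0.7812, the equation fails at this point, so it cannot hold for every real x for which both sides are defined.
cos²(x) means (cos x)², squaring the output; cos(x²) squares the input. These are different functions.

Conclusion: False.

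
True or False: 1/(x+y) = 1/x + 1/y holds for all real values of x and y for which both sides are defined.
False.

Claim: 1/(x+y) = 1/x + 1/y.
Test a specific point where both sides are defined: x = -2, y = -2.
LHS = 1/(x+y) ≈ -0.2500
RHS = 1/x + 1/y ≈ -1.0000
Since -0.2500 ≠ -1.0000, the equation fails at this point, so it cannot hold for all real values of x and y for which both sides are defined.
1/x + 1/y = (x+y)/(xy), which is not 1/(x+y).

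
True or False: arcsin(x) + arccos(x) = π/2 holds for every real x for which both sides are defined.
True.

Claim: arcsin(x) + arccos(x) = π/2.
Reasoning: Both sides are defined for -1 ≤ x ≤ 1. Let θ = arcsin(x), so sin θ = x and θ ∈ [-π/2, π/2]. Then cos(π/2 - θ) = sin θ = x and π/2 - θ ∈ [0, π], which is exactly the range of arccos, so arccos(x) = π/2 - θ. Adding: arcsin(x) + arccos(x) = θ + (π/2 - θ) = π/2.
So the two sides agree for every real x for which both sides are defined.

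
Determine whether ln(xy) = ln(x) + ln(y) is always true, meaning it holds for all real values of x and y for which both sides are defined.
Claim: ln(xy) = ln(x) + ln(y).
Reasoning: Both sides are simultaneously defined only when x, y > 0. Write x = e^p, y = e^q (p = ln x, q = ln y). Then xy = e^p · e^q = e^(p+q), so ln(xy) = p + q = ln(x) + ln(y).
So the two sides agree for all real values of x and y for which both sides are defined.

Conclusion: Yes, this is an identity.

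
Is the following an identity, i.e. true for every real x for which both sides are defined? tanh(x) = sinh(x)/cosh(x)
Claim: tanh(x) = sinh(x)/cosh(x).
Reasoning: tanh(x) is defined as sinh(x)/cosh(x) = (e^x - e^-x)/(e^x + e^-x); cosh(x) ≥ 1 is never zero, so this holds for every real x.
So the two sides agree for every real x for which both sides are defined.

Conclusion: Yes, this is an identity.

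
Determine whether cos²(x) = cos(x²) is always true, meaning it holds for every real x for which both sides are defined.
Claim: cos²(x) = cos(x²).
Test a specific point where both sides are defined: x = 3π/4.
LHS = cos²(x) ≈ 0.5000
RHS = cos(x²) ≈ 0.7442
Since 0.5000 ≠ 0.7442, the equation fails at this point, so it cannot hold for every real x for which both sides are defined.
cos²(x) means (cos x)², squaring the output; cos(x²) squares the input. These are different functions.

Conclusion: No, this is NOT an identity.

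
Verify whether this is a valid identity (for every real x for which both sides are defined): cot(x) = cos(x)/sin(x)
Yes, this is an identity.

Claim: cot(x) = cos(x)/sin(x).
Reasoning: cot(x) is defined as 1/tan(x) = 1/(sin(x)/cos(x)) = cos(x)/sin(x), wherever sin(x) ≠ 0.
So the two sides agree for every real x for which both sides are defined.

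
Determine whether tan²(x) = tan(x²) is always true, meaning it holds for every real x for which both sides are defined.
Claim: tan²(x) = tan(x²).
Test a specific point where both sides are defined: x = -π/3.
LHS = tan²(x) ≈ 3.0000
RHS = tan(x²) ≈ 1.9485
Since 3.0000 ≠ 1.9485, the equation fails at this point, so it cannot hold for every real x for which both sides are defined.
tan²(x) means (tan x)², squaring the output; tan(x²) squares the input. These are different functions.

Conclusion: No, this is NOT an identity.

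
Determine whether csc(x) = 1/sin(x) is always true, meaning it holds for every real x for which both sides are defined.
Claim: csc(x) = 1/sin(x).
Reasoning: csc(x) is by definition the reciprocal of sin(x), wherever sin(x) ≠ 0.
So the two sides agree for every real x for which both sides are defined.

Conclusion: Yes, this is an identity.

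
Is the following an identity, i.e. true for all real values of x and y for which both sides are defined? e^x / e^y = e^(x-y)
Claim: e^x / e^y = e^(x-y).
Reasoning: 1/e^y = e^(-y), so e^x / e^y = e^x · e^(-y) = e^(x + (-y)) = e^(x-y) by the product rule for exponents.
So the two sides agree for all real values of x and y for which both sides are defined.

Conclusion: Yes, this is an identity.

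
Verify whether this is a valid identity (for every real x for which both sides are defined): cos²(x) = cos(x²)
Claim: cos²(x) = cos(x²).
Test a specific point where both sides are defined: x = 3π/4.
LHS = cos²(x) ≈ 0.5000
RHS = cos(x²) ≈ 0.7442
Since 0.5000 ≠ 0.7442, the equation fails at this point, so it cannot hold for every real x for which both sides are defined.
cos²(x) means (cos x)², squaring the output; cos(x²) squares the input. These are different functions.

Conclusion: No, this is NOT an identity.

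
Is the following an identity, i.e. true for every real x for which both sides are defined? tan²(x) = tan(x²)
Claim: tan²(x) = tan(x²).
Test a specific point where both sides are defined: x = -π/3.
LHS = tan²(x) ≈ 3.0000
RHS = tan(x²) ≈ 1.9485
Since 3.0000 ≠ 1.9485, the equation fails at this point, so it cannot hold for every real x for which both sides are defined.
tan²(x) means (tan x)², squaring the output; tan(x²) squares the input. These are different functions.

Conclusion: No, this is NOT an identity.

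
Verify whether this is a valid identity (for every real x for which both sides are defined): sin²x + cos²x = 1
Yes, this is an identity.

Claim: sin²x + cos²x = 1.
Reasoning: The point (cos x, sin x) lies on the unit circle X² + Y² = 1, so cos²x + sin²x = 1 for every real x.
So the two sides agree for every real x for which both sides are defined.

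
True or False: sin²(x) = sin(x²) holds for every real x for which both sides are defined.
False.

Claim: sin²(x) = sin(x²).
Test a specific point where both sides are defined: x = -π/4.
LHS = sin²(x) ≈ 0.5000
RHS = sin(x²) ≈ 0.5785
Since 0.5000 ≠ 0.5785, the equation fails at this point, so it cannot hold for every real x for which both sides are defined.
sin²(x) means (sin x)², squaring the output; sin(x²) squares the input. These are different functions.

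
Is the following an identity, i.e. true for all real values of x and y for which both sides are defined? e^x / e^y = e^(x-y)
Claim: e^x / e^y = e^(x-y).
Reasoning: 1/e^y = e^(-y), so e^x / e^y = e^x · e^(-y) = e^(x + (-y)) = e^(x-y) by the product rule for exponents.
So the two sides agree for all real values of x and y for which both sides are defined.

Conclusion: Yes, this is an identity.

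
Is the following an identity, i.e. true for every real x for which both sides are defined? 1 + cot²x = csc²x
Yes, this is an identity.

Claim: 1 + cot²x = csc²x.
Reasoning: Start from sin²x + cos²x = 1 and divide every term by sin²x (allowed wherever cot x and csc x are defined): 1 + cot²x = 1/sin²x = csc²x.
So the two sides agree for every real x for which both sides are defined.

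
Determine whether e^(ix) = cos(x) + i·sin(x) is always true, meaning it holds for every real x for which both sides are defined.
Yes, this is an identity.

Claim: e^(ix) = cos(x) + i·sin(x).
Reasoning: Euler's formula. Expand e^(ix) = Σ (ix)^k / k!. Since i² = -1, the even-k terms are Σ (-1)^m x^(2m)/(2m)! = cos(x) and the odd-k terms are i · Σ (-1)^m x^(2m+1)/(2m+1)! = i·sin(x).
So the two sides agree for every real x for which both sides are defined.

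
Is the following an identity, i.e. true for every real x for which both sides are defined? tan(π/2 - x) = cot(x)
Claim: tan(π/2 - x) = cot(x).
Reasoning: tan(π/2 - x) = sin(π/2 - x)/cos(π/2 - x) = cos(x)/sin(x) = cot(x), using the cofunction identities sin(π/2 - x) = cos(x) and cos(π/2 - x) = sin(x).
So the two sides agree for every real x for which both sides are defined.

Conclusion: Yes, this is an identity.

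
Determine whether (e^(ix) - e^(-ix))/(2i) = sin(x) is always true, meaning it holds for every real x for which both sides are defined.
Claim: (e^(ix) - e^(-ix))/(2i) = sin(x).
Reasoning: By Euler's formula e^(ix) = cos(x) + i·sin(x) and e^(-ix) = cos(x) - i·sin(x). Subtracting cancels the cosine terms: e^(ix) - e^(-ix) = 2i·sin(x); divide by 2i.
So the two sides agree for every real x for which both sides are defined.

Conclusion: Yes, this is an identity.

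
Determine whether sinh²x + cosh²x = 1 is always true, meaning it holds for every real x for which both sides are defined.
Claim: sinh²x + cosh²x = 1.
Test a specific point where both sides are defined: x = -1.
LHS = sinh²x + cosh²x ≈ 3.7622
RHS = 1 ≈ 1.0000
Since 3.7622 ≠ 1.0000, the equation fails at this point, so it cannot hold for every real x for which both sides are defined.
The correct hyperbolic identity is cosh²x - sinh²x = 1 (a difference); the sum sinh²x + cosh²x equals cosh(2x).

Conclusion: No, this is NOT an identity.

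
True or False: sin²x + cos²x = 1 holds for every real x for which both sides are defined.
Claim: sin²x + cos²x = 1.
Reasoning: The point (cos x, sin x) lies on the unit circle X² + Y² = 1, so cos²x + sin²x = 1 for every real x.
So the two sides agree for every real x for which both sides are defined.

Conclusion: True.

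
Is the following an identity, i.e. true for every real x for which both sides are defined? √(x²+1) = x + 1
Claim: √(x²+1) = x + 1.
Test a specific point where both sides are defined: x = -3.
LHS = √(x²+1) ≈ 3.1623
RHS = x + 1 ≈ -2.0000
Since 3.1623 ≠ -2.0000, the equation fails at this point, so it cannot hold for every real x for which both sides are defined.
(x+1)² = x² + 2x + 1 ≠ x² + 1 unless x = 0.

Conclusion: No, this is NOT an identity.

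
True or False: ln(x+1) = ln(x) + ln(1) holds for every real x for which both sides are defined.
False.

Claim: ln(x+1) = ln(x) + ln(1).
Test a specific point where both sides are defined: x = 1/2.
LHS = ln(x+1) ≈ 0.4055
RHS = ln(x) + ln(1) ≈ -0.6931
Since 0.4055 ≠ -0.6931, the equation fails at this point, so it cannot hold for every real x for which both sides are defined.
ln(1) = 0, so the right side is just ln(x), which differs from ln(x+1).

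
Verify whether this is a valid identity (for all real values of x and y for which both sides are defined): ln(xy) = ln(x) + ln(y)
Claim: ln(xy) = ln(x) + ln(y).
Reasoning: Both sides are simultaneously defined only when x, y > 0. Write x = e^p, y = e^q (p = ln x, q = ln y). Then xy = e^p · e^q = e^(p+q), so ln(xy) = p + q = ln(x) + ln(y).
So the two sides agree for all real values of x and y for which both sides are defined.

Conclusion: Yes, this is an identity.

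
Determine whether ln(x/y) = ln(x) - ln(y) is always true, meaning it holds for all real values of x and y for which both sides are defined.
Yes, this is an identity.

Claim: ln(x/y) = ln(x) - ln(y).
Reasoning: Both sides are simultaneously defined only when x, y > 0. Write x = e^p, y = e^q. Then x/y = e^(p-q), so ln(x/y) = p - q = ln(x) - ln(y).
So the two sides agree for all real values of x and y for which both sides are defined.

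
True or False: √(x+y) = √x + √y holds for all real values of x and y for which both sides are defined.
Claim: √(x+y) = √x + √y.
Test a specific point where both sides are defined: x = 2, y = 4.
LHS = √(x+y) ≈ 2.4495
RHS = √x + √y ≈ 3.4142
Since 2.4495 ≠ 3.4142, the equation fails at this point, so it cannot hold for all real values of x and y for which both sides are defined.
Squaring the right side gives x + 2√(xy) + y, not x + y.

Conclusion: False.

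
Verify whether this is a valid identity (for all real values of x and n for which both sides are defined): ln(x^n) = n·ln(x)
Claim: ln(x^n) = n·ln(x).
Reasoning: The right side requires x > 0. For x > 0, x^n = (e^(ln x))^n = e^(n·ln x), so taking ln of both sides gives ln(x^n) = n·ln(x).
So the two sides agree for all real values of x and n for which both sides are defined.

Conclusion: Yes, this is an identity.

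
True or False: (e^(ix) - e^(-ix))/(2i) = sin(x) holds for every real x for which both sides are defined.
True.

Claim: (e^(ix) - e^(-ix))/(2i) = sin(x).
Reasoning: By Euler's formula e^(ix) = cos(x) + i·sin(x) and e^(-ix) = cos(x) - i·sin(x). Subtracting cancels the cosine terms: e^(ix) - e^(-ix) = 2i·sin(x); divide by 2i.
So the two sides agree for every real x for which both sides are defined.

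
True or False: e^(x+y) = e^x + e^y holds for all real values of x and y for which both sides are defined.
Claim: e^(x+y) = e^x + e^y.
Test a specific point where both sides are defined: x = 3/2, y = -1.
LHS = e^(x+y) ≈ 1.6487
RHS = e^x + e^y ≈ 4.8496
Since 1.6487 ≠ 4.8496, the equation fails at this point, so it cannot hold for all real values of x and y for which both sides are defined.
The correct rule is e^(x+y) = e^x · e^y (a product, not a sum).

Conclusion: False.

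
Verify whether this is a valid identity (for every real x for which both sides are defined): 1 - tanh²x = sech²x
Yes, this is an identity.

Claim: 1 - tanh²x = sech²x.
Reasoning: Divide cosh²x - sinh²x = 1 through by cosh²x (never zero): 1 - tanh²x = 1/cosh²x = sech²x.
So the two sides agree for every real x for which both sides are defined.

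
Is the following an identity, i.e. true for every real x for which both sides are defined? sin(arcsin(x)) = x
Claim: sin(arcsin(x)) = x.
Reasoning: For -1 ≤ x ≤ 1 (where arcsin is defined), arcsin(x) is by definition an angle whose sine equals x. Taking the sine of that angle returns x. (Note the other order, arcsin(sin x) = x, is NOT an identity.)
So the two sides agree for every real x for which both sides are defined.

Conclusion: Yes, this is an identity.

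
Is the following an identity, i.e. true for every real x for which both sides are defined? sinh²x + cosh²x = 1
No, this is NOT an identity.

Claim: sinh²x + cosh²x = 1.
Test a specific point where both sides are defined: x = 3/2.
LHS = sinh²x + cosh²x ≈ 10.0677
RHS = 1 ≈ 1.0000
Since 10.0677 ≠ 1.0000, the equation fails at this point, so it cannot hold for every real x for which both sides are defined.
The correct hyperbolic identity is cosh²x - sinh²x = 1 (a difference); the sum sinh²x + cosh²x equals cosh(2x).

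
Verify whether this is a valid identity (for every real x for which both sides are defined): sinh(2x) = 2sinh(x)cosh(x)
Yes, this is an identity.

Claim: sinh(2x) = 2sinh(x)cosh(x).
Reasoning: 2sinh(x)cosh(x) = 2 · (e^x - e^-x)/2 · (e^x + e^-x)/2 = (e^(2x) - e^(-2x))/2 = sinh(2x).
So the two sides agree for every real x for which both sides are defined.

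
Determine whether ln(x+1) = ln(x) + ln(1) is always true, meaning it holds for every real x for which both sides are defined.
Claim: ln(x+1) = ln(x) + ln(1).
Test a specific point where both sides are defined: x = 2.
LHS = ln(x+1) ≈ 1.0986
RHS = ln(x) + ln(1) ≈ 0.6931
Since 1.0986 ≠ 0.6931, the equation fails at this point, so it cannot hold for every real x for which both sides are defined.
ln(1) = 0, so the right side is just ln(x), which differs from ln(x+1).

Conclusion: No, this is NOT an identity.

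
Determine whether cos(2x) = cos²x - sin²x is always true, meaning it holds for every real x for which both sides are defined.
Claim: cos(2x) = cos²x - sin²x.
Reasoning: Put y = x in the addition formula cos(x+y) = cos(x)cos(y) - sin(x)sin(y): cos(2x) = cos²x - sin²x.
So the two sides agree for every real x for which both sides are defined.

Conclusion: Yes, this is an identity.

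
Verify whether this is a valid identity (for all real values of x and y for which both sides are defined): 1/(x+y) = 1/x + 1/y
Claim: 1/(x+y) = 1/x + 1/y.
Test a specific point where both sides are defined: x = 3/2, y = 1.
LHS = 1/(x+y) ≈ 0.4000
RHS = 1/x + 1/y ≈ 1.6667
Since 0.4000 ≠ 1.6667, the equation fails at this point, so it cannot hold for all real values of x and y for which both sides are defined.
1/x + 1/y = (x+y)/(xy), which is not 1/(x+y).

Conclusion: No, this is NOT an identity.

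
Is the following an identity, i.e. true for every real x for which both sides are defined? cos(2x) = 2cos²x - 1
Claim: cos(2x) = 2cos²x - 1.
Reasoning: cos(2x) = cos²x - sin²x. Replace sin²x by 1 - cos²x: cos²x - (1 - cos²x) = 2cos²x - 1.
So the two sides agree for every real x for which both sides are defined.

Conclusion: Yes, this is an identity.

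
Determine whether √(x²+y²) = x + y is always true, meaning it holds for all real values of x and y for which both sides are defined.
Claim: √(x²+y²) = x + y.
Test a specific point where both sides are defined: x = 3, y = 1/2.
LHS = √(x²+y²) ≈ 3.0414
RHS = x + y ≈ 3.5000
Since 3.0414 ≠ 3.5000, the equation fails at this point, so it cannot hold for all real values of x and y for which both sides are defined.
(x+y)² = x² + 2xy + y², not x² + y², so the square root does not split this way.

Conclusion: No, this is NOT an identity.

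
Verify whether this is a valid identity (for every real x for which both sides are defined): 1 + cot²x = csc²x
Claim: 1 + cot²x = csc²x.
Reasoning: Start from sin²x + cos²x = 1 and divide every term by sin²x (allowed wherever cot x and csc x are defined): 1 + cot²x = 1/sin²x = csc²x.
So the two sides agree for every real x for which both sides are defined.

Conclusion: Yes, this is an identity.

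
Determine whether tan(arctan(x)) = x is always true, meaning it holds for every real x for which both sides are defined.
Claim: tan(arctan(x)) = x.
Reasoning: For every real x, arctan(x) is by definition the angle in (-π/2, π/2) whose tangent equals x. Taking the tangent of that angle returns x.
So the two sides agree for every real x for which both sides are defined.

Conclusion: Yes, this is an identity.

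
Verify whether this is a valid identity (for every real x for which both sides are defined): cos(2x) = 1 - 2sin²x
Yes, this is an identity.

Claim: cos(2x) = 1 - 2sin²x.
Reasoning: cos(2x) = cos²x - sin²x. Replace cos²x by 1 - sin²x: (1 - sin²x) - sin²x = 1 - 2sin²x.
So the two sides agree for every real x for which both sides are defined.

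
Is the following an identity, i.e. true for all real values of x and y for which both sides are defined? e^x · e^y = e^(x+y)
Claim: e^x · e^y = e^(x+y).
Reasoning: This is the law of exponents for a common base: multiplying powers adds exponents. E.g. from the series, (Σ x^j/j!)(Σ y^k/k!) = Σ_m (Σ_{j+k=m} x^j y^k/(j!k!)) = Σ_m (x+y)^m/m! by the binomial theorem.
So the two sides agree for all real values of x and y for which both sides are defined.

Conclusion: Yes, this is an identity.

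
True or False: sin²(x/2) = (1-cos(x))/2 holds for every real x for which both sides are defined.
Claim: sin²(x/2) = (1-cos(x))/2.
Reasoning: Use cos(2θ) = 1 - 2sin²θ with θ = x/2: cos(x) = 1 - 2sin²(x/2). Solving for sin²(x/2) gives (1 - cos(x))/2.
So the two sides agree for every real x for which both sides are defined.

Conclusion: True.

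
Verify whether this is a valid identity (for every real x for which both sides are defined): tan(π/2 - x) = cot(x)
Claim: tan(π/2 - x) = cot(x).
Reasoning: tan(π/2 - x) = sin(π/2 - x)/cos(π/2 - x) = cos(x)/sin(x) = cot(x), using the cofunction identities sin(π/2 - x) = cos(x) and cos(π/2 - x) = sin(x).
So the two sides agree for every real x for which both sides are defined.

Conclusion: Yes, this is an identity.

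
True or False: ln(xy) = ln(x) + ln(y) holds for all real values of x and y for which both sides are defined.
Claim: ln(xy) = ln(x) + ln(y).
Reasoning: Both sides are simultaneously defined only when x, y > 0. Write x = e^p, y = e^q (p = ln x, q = ln y). Then xy = e^p · e^q = e^(p+q), so ln(xy) = p + q = ln(x) + ln(y).
So the two sides agree for all real values of x and y for which both sides are defined.

Conclusion: True.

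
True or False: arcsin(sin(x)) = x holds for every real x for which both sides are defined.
False.

Claim: arcsin(sin(x)) = x.
Test a specific point where both sides are defined: x = π.
LHS = arcsin(sin(x)) ≈ 0.0000
RHS = x ≈ 3.1416
Since 0.0000 ≠ 3.1416, the equation fails at this point, so it cannot hold for every real x for which both sides are defined.
arcsin only returns values in [-π/2, π/2], so arcsin(sin(x)) = x holds only for x in that interval, not for all real x.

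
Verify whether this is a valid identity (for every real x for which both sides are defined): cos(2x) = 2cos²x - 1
Yes, this is an identity.

Claim: cos(2x) = 2cos²x - 1.
Reasoning: cos(2x) = cos²x - sin²x. Replace sin²x by 1 - cos²x: cos²x - (1 - cos²x) = 2cos²x - 1.
So the two sides agree for every real x for which both sides are defined.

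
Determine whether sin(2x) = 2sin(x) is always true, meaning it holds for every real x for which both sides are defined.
Claim: sin(2x) = 2sin(x).
Test a specific point where both sides are defined: x = 3π/4.
LHS = sin(2x) ≈ -1.0000
RHS = 2sin(x) ≈ 1.4142
Since -1.0000 ≠ 1.4142, the equation fails at this point, so it cannot hold for every real x for which both sides are defined.
The correct double-angle formula is sin(2x) = 2sin(x)cos(x).

Conclusion: No, this is NOT an identity.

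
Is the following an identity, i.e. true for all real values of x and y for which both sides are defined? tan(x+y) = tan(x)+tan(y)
No, this is NOT an identity.

Claim: tan(x+y) = tan(x)+tan(y).
Test a specific point where both sides are defined: x = 2π/3, y = π/6.
LHS = tan(x+y) ≈ -0.5774
RHS = tan(x)+tan(y) ≈ -1.1547
Since -0.5774 ≠ -1.1547, the equation fails at this point, so it cannot hold for all real values of x and y for which both sides are defined.
The correct formula is tan(x+y) = (tan(x) + tan(y))/(1 - tan(x)tan(y)).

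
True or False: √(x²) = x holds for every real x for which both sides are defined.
Claim: √(x²) = x.
Test a specific point where both sides are defined: x = -2.
LHS = √(x²) ≈ 2.0000
RHS = x ≈ -2.0000
Since 2.0000 ≠ -2.0000, the equation fails at this point, so it cannot hold for every real x for which both sides are defined.
√(x²) = |x|, which differs from x whenever x < 0 (both sides are defined for every real x).

Conclusion: False.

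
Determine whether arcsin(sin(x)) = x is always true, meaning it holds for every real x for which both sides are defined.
No, this is NOT an identity.

Claim: arcsin(sin(x)) = x.
Test a specific point where both sides are defined: x = 2π/3.
LHS = arcsin(sin(x)) ≈ 1.0472
RHS = x ≈ 2.0944
Since 1.0472 ≠ 2.0944, the equation fails at this point, so it cannot hold for every real x for which both sides are defined.
arcsin only returns values in [-π/2, π/2], so arcsin(sin(x)) = x holds only for x in that interval, not for all real x.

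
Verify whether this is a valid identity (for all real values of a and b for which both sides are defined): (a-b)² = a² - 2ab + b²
Claim: (a-b)² = a² - 2ab + b².
Reasoning: Expand: (a-b)² = (a-b)(a-b) = a·a - a·b - b·a + b·b = a² - 2ab + b².
So the two sides agree for all real values of a and b for which both sides are defined.

Conclusion: Yes, this is an identity.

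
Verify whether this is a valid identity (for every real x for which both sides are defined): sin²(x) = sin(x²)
Claim: sin²(x) = sin(x²).
Test a specific point where both sides are defined: x = -π/2.
LHS = sin²(x) ≈ 1.0000
RHS = sin(x²) ≈ 0.6243
Since 1.0000 ≠ 0.6243, the equation fails at this point, so it cannot hold for every real x for which both sides are defined.
sin²(x) means (sin x)², squaring the output; sin(x²) squares the input. These are different functions.

Conclusion: No, this is NOT an identity.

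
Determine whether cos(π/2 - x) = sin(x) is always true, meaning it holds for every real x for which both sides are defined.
Claim: cos(π/2 - x) = sin(x).
Reasoning: Use cos(u - v) = cos(u)cos(v) + sin(u)sin(v) with u = π/2, v = x: cos(π/2)cos(x) + sin(π/2)sin(x) = 0·cos(x) + 1·sin(x) = sin(x).
So the two sides agree for every real x for which both sides are defined.

Conclusion: Yes, this is an identity.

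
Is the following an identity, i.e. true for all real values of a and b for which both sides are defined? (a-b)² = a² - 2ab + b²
Yes, this is an identity.

Claim: (a-b)² = a² - 2ab + b².
Reasoning: Expand: (a-b)² = (a-b)(a-b) = a·a - a·b - b·a + b·b = a² - 2ab + b².
So the two sides agree for all real values of a and b for which both sides are defined.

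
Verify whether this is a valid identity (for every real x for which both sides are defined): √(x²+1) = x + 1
No, this is NOT an identity.

Claim: √(x²+1) = x + 1.
Test a specific point where both sides are defined: x = 1.
LHS = √(x²+1) ≈ 1.4142
RHS = x + 1 ≈ 2.0000
Since 1.4142 ≠ 2.0000, the equation fails at this point, so it cannot hold for every real x for which both sides are defined.
(x+1)² = x² + 2x + 1 ≠ x² + 1 unless x = 0.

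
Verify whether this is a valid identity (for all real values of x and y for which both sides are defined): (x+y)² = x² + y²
Claim: (x+y)² = x² + y².
Test a specific point where both sides are defined: x = -3, y = -2.
LHS = (x+y)² ≈ 25.0000
RHS = x² + y² ≈ 13.0000
Since 25.0000 ≠ 13.0000, the equation fails at this point, so it cannot hold for all real values of x and y for which both sides are defined.
The correct expansion is (x+y)² = x² + 2xy + y²; the cross term 2xy is missing.

Conclusion: No, this is NOT an identity.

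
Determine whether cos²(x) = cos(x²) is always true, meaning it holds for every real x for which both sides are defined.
No, this is NOT an identity.

Claim: cos²(x) = cos(x²).
Test a specific point where both sides are defined: x = -π/3.
LHS = cos²(x) ≈ 0.2500
RHS = cos(x²) ≈ 0.4566
Since 0.2500 ≠ 0.4566, the equation fails at this point, so it cannot hold for every real x for which both sides are defined.
cos²(x) means (cos x)², squaring the output; cos(x²) squares the input. These are different functions.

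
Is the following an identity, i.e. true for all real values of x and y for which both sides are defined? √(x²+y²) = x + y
No, this is NOT an identity.

Claim: √(x²+y²) = x + y.
Test a specific point where both sides are defined: x = -2, y = 1.
LHS = √(x²+y²) ≈ 2.2361
RHS = x + y ≈ -1.0000
Since 2.2361 ≠ -1.0000, the equation fails at this point, so it cannot hold for all real values of x and y for which both sides are defined.
(x+y)² = x² + 2xy + y², not x² + y², so the square root does not split this way.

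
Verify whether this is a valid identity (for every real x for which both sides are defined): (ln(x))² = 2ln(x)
Claim: (ln(x))² = 2ln(x).
Test a specific point where both sides are defined: x = 3/2.
LHS = (ln(x))² ≈ 0.1644
RHS = 2ln(x) ≈ 0.8109
Since 0.1644 ≠ 0.8109, the equation fails at this point, so it cannot hold for every real x for which both sides are defined.
2ln(x) equals ln(x²), which is not the same as (ln x)².

Conclusion: No, this is NOT an identity.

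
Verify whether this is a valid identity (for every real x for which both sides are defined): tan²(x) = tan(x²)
Claim: tan²(x) = tan(x²).
Test a specific point where both sides are defined: x = -π/4.
LHS = tan²(x) ≈ 1.0000
RHS = tan(x²) ≈ 0.7092
Since 1.0000 ≠ 0.7092, the equation fails at this point, so it cannot hold for every real x for which both sides are defined.
tan²(x) means (tan x)², squaring the output; tan(x²) squares the input. These are different functions.

Conclusion: No, this is NOT an identity.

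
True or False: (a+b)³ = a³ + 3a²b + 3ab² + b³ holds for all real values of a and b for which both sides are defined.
True.

Claim: (a+b)³ = a³ + 3a²b + 3ab² + b³.
Reasoning: (a+b)³ = (a+b)(a+b)² = (a+b)(a² + 2ab + b²) = a³ + 2a²b + ab² + a²b + 2ab² + b³ = a³ + 3a²b + 3ab² + b³.
So the two sides agree for all real values of a and b for which both sides are defined.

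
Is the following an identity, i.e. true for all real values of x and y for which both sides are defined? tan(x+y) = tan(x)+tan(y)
No, this is NOT an identity.

Claim: tan(x+y) = tan(x)+tan(y).
Test a specific point where both sides are defined: x = π/4, y = -π/3.
LHS = tan(x+y) ≈ -0.2679
RHS = tan(x)+tan(y) ≈ -0.7321
Since -0.2679 ≠ -0.7321, the equation fails at this point, so it cannot hold for all real values of x and y for which both sides are defined.
The correct formula is tan(x+y) = (tan(x) + tan(y))/(1 - tan(x)tan(y)).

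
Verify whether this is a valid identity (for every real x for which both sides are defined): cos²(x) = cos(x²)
No, this is NOT an identity.

Claim: cos²(x) = cos(x²).
Test a specific point where both sides are defined: x = -π/2.
LHS = cos²(x) ≈ 0.0000
RHS = cos(x²) ≈ -0.7812
Since 0.0000 ≠ -0.7812, the equation fails at this point, so it cannot hold for every real x for which both sides are defined.
cos²(x) means (cos x)², squaring the output; cos(x²) squares the input. These are different functions.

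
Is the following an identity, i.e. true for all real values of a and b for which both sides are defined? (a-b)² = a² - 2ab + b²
Claim: (a-b)² = a² - 2ab + b².
Reasoning: Expand: (a-b)² = (a-b)(a-b) = a·a - a·b - b·a + b·b = a² - 2ab + b².
So the two sides agree for all real values of a and b for which both sides are defined.

Conclusion: Yes, this is an identity.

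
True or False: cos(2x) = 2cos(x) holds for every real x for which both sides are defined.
Claim: cos(2x) = 2cos(x).
Test a specific point where both sides are defined: x = 2π/3.
LHS = cos(2x) ≈ -0.5000
RHS = 2cos(x) ≈ -1.0000
Since -0.5000 ≠ -1.0000, the equation fails at this point, so it cannot hold for every real x for which both sides are defined.
The correct double-angle formula is cos(2x) = cos²x - sin²x.

Conclusion: False.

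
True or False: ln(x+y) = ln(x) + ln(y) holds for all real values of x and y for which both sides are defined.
Claim: ln(x+y) = ln(x) + ln(y).
Test a specific point where both sides are defined: x = 1/2, y = 1.
LHS = ln(x+y) ≈ 0.4055
RHS = ln(x) + ln(y) ≈ -0.6931
Since 0.4055 ≠ -0.6931, the equation fails at this point, so it cannot hold for all real values of x and y for which both sides are defined.
ln(x) + ln(y) = ln(xy), not ln(x+y).

Conclusion: False.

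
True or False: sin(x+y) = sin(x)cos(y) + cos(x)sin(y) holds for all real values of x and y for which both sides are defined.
Claim: sin(x+y) = sin(x)cos(y) + cos(x)sin(y).
Reasoning: By Euler's formula e^(i(x+y)) = e^(ix)·e^(iy) = (cos x + i·sin x)(cos y + i·sin y). The imaginary part of the left side is sin(x+y); the imaginary part of the product is sin(x)cos(y) + cos(x)sin(y).
So the two sides agree for all real values of x and y for which both sides are defined.

Conclusion: True.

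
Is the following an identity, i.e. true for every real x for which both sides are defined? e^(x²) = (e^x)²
No, this is NOT an identity.

Claim: e^(x²) = (e^x)².
Test a specific point where both sides are defined: x = 3/2.
LHS = e^(x²) ≈ 9.4877
RHS = (e^x)² ≈ 20.0855
Since 9.4877 ≠ 20.0855, the equation fails at this point, so it cannot hold for every real x for which both sides are defined.
(e^x)² = e^(2x), and 2x ≠ x² in general.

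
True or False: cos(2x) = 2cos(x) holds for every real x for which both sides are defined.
False.

Claim: cos(2x) = 2cos(x).
Test a specific point where both sides are defined: x = π/2.
LHS = cos(2x) ≈ -1.0000
RHS = 2cos(x) ≈ 0.0000
Since -1.0000 ≠ 0.0000, the equation fails at this point, so it cannot hold for every real x for which both sides are defined.
The correct double-angle formula is cos(2x) = cos²x - sin²x.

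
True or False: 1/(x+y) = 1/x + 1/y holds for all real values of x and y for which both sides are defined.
Claim: 1/(x+y) = 1/x + 1/y.
Test a specific point where both sides are defined: x = 5, y = -2.
LHS = 1/(x+y) ≈ 0.3333
RHS = 1/x + 1/y ≈ -0.3000
Since 0.3333 ≠ -0.3000, the equation fails at this point, so it cannot hold for all real values of x and y for which both sides are defined.
1/x + 1/y = (x+y)/(xy), which is not 1/(x+y).

Conclusion: False.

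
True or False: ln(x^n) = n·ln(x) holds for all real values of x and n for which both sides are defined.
Claim: ln(x^n) = n·ln(x).
Reasoning: The right side requires x > 0. For x > 0, x^n = (e^(ln x))^n = e^(n·ln x), so taking ln of both sides gives ln(x^n) = n·ln(x).
So the two sides agree for all real values of x and n for which both sides are defined.

Conclusion: True.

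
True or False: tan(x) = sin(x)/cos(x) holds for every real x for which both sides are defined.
True.

Claim: tan(x) = sin(x)/cos(x).
Reasoning: For an angle x whose terminal point on the unit circle is (cos x, sin x), tan(x) is defined as the ratio (second coordinate)/(first coordinate) = sin(x)/cos(x), wherever cos(x) ≠ 0.
So the two sides agree for every real x for which both sides are defined.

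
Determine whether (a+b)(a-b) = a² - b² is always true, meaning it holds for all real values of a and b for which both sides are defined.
Yes, this is an identity.

Claim: (a+b)(a-b) = a² - b².
Reasoning: Expand: (a+b)(a-b) = a² - ab + ba - b² = a² - b² (the cross terms cancel).
So the two sides agree for all real values of a and b for which both sides are defined.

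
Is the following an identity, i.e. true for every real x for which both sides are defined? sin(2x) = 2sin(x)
No, this is NOT an identity.

Claim: sin(2x) = 2sin(x).
Test a specific point where both sides are defined: x = -π/2.
LHS = sin(2x) ≈ 0.0000
RHS = 2sin(x) ≈ -2.0000
Since 0.0000 ≠ -2.0000, the equation fails at this point, so it cannot hold for every real x for which both sides are defined.
The correct double-angle formula is sin(2x) = 2sin(x)cos(x).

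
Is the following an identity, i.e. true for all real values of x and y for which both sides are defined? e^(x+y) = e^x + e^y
No, this is NOT an identity.

Claim: e^(x+y) = e^x + e^y.
Test a specific point where both sides are defined: x = -2, y = -3.
LHS = e^(x+y) ≈ 0.0067
RHS = e^x + e^y ≈ 0.1851
Since 0.0067 ≠ 0.1851, the equation fails at this point, so it cannot hold for all real values of x and y for which both sides are defined.
The correct rule is e^(x+y) = e^x · e^y (a product, not a sum).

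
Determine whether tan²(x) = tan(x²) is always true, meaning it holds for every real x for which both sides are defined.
Claim: tan²(x) = tan(x²).
Test a specific point where both sides are defined: x = π.
LHS = tan²(x) ≈ 0.0000
RHS = tan(x²) ≈ 0.4767
Since 0.0000 ≠ 0.4767, the equation fails at this point, so it cannot hold for every real x for which both sides are defined.
tan²(x) means (tan x)², squaring the output; tan(x²) squares the input. These are different functions.

Conclusion: No, this is NOT an identity.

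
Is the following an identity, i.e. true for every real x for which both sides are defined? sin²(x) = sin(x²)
Claim: sin²(x) = sin(x²).
Test a specific point where both sides are defined: x = 3π/4.
LHS = sin²(x) ≈ 0.5000
RHS = sin(x²) ≈ -0.6680
Since 0.5000 ≠ -0.6680, the equation fails at this point, so it cannot hold for every real x for which both sides are defined.
sin²(x) means (sin x)², squaring the output; sin(x²) squares the input. These are different functions.

Conclusion: No, this is NOT an identity.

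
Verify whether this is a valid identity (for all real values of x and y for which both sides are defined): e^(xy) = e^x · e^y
Claim: e^(xy) = e^x · e^y.
Test a specific point where both sides are defined: x = 1/2, y = 1/2.
LHS = e^(xy) ≈ 1.2840
RHS = e^x · e^y ≈ 2.7183
Since 1.2840 ≠ 2.7183, the equation fails at this point, so it cannot hold for all real values of x and y for which both sides are defined.
e^x · e^y = e^(x+y), not e^(xy).

Conclusion: No, this is NOT an identity.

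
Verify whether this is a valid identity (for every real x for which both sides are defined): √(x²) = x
Claim: √(x²) = x.
Test a specific point where both sides are defined: x = -1.
LHS = √(x²) ≈ 1.0000
RHS = x ≈ -1.0000
Since 1.0000 ≠ -1.0000, the equation fails at this point, so it cannot hold for every real x for which both sides are defined.
√(x²) = |x|, which differs from x whenever x < 0 (both sides are defined for every real x).

Conclusion: No, this is NOT an identity.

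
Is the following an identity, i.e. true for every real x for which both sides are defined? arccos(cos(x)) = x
Claim: arccos(cos(x)) = x.
Test a specific point where both sides are defined: x = -π/4.
LHS = arccos(cos(x)) ≈ 0.7854
RHS = x ≈ -0.7854
Since 0.7854 ≠ -0.7854, the equation fails at this point, so it cannot hold for every real x for which both sides are defined.
arccos only returns values in [0, π], so arccos(cos(x)) = x holds only for x in that interval, not for all real x.

Conclusion: No, this is NOT an identity.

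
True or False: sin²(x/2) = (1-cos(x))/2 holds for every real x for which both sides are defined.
Claim: sin²(x/2) = (1-cos(x))/2.
Reasoning: Use cos(2θ) = 1 - 2sin²θ with θ = x/2: cos(x) = 1 - 2sin²(x/2). Solving for sin²(x/2) gives (1 - cos(x))/2.
So the two sides agree for every real x for which both sides are defined.

Conclusion: True.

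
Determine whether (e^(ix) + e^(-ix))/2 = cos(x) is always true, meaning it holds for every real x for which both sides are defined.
Claim: (e^(ix) + e^(-ix))/2 = cos(x).
Reasoning: By Euler's formula e^(ix) = cos(x) + i·sin(x) and e^(-ix) = cos(x) - i·sin(x). Adding cancels the sine terms: e^(ix) + e^(-ix) = 2cos(x); divide by 2.
So the two sides agree for every real x for which both sides are defined.

Conclusion: Yes, this is an identity.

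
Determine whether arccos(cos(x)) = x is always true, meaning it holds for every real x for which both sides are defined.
No, this is NOT an identity.

Claim: arccos(cos(x)) = x.
Test a specific point where both sides are defined: x = -π/3.
LHS = arccos(cos(x)) ≈ 1.0472
RHS = x ≈ -1.0472
Since 1.0472 ≠ -1.0472, the equation fails at this point, so it cannot hold for every real x for which both sides are defined.
arccos only returns values in [0, π], so arccos(cos(x)) = x holds only for x in that interval, not for all real x.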